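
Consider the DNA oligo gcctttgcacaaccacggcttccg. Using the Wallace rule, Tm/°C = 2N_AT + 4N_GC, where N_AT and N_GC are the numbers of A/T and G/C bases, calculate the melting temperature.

G=5, C=10, A=4, T=5
So N_AT = 9 and N_GC = 15.
Tm = 2(9) + 4(15) = 18 + 60 = 78°C

78°C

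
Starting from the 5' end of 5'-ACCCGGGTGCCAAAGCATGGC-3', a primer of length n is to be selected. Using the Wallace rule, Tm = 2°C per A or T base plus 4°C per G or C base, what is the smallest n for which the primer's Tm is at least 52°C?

n = 16

First 15 bases: ACCCGGGTGCCAAAG → Tm = 50°C (< 52°C)
First 16 bases: ACCCGGGTGCCAAAGC → Tm = 54°C (≥ 52°C)
Each additional base adds 2°C (A/T) or 4°C (G/C), so Tm is non-decreasing in n; n = 16 is the first length to reach 52°C.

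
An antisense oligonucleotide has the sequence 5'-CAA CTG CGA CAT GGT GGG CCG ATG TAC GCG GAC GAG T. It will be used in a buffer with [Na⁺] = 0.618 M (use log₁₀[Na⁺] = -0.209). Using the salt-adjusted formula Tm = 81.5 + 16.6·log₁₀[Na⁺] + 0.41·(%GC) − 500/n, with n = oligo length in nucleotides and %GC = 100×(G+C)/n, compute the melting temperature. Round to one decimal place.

90.0°C

Length n = 37. A=8, C=9, T=6, G=14
G+C = 23, so %GC = 23/37 × 100 = 62.162%
Salt term: 16.6 × (-0.209) = -3.469
GC term: 0.41 × 62.162 = 25.486; length term: −500/37 = −13.514
Tm = 81.5 + (-3.469) + 25.486 − 13.514 = 90.003 → 90.0°C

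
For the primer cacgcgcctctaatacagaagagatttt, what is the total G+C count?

12

Counting bases: A=9, C=7, G=5, T=7
Total G or C: 5 + 7 = 12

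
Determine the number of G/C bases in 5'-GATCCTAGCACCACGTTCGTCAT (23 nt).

Counting bases: A=5, G=4, C=8, T=6
Total G or C: 4 + 8 = 12

12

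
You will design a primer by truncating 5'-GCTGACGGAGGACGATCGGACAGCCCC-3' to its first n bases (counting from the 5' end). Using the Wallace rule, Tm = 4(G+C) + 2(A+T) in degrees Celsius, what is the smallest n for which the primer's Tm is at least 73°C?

n = 23

First 22 bases: GCTGACGGAGGACGATCGGACA → Tm = 72°C (< 73°C)
First 23 bases: GCTGACGGAGGACGATCGGACAG → Tm = 76°C (≥ 73°C)
Each additional base adds 2°C (A/T) or 4°C (G/C), so Tm is non-decreasing in n; n = 23 is the first length to reach 73°C.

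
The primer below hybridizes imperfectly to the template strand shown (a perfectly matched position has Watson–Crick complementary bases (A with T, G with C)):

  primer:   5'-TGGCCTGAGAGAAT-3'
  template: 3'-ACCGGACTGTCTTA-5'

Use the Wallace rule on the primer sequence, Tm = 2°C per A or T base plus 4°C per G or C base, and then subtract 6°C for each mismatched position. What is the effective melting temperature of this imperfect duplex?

Primer base counts: A=4, T=3, G=5, C=2 → A+T=7, G+C=7
Perfect-match Tm = 2(7) + 4(7) = 14 + 28 = 42°C
Mismatches (positions where the bases are not complementary): 1 (at position 9)
Effective Tm = 42 − 1×6 = 42 − 6 = 36°C

36°C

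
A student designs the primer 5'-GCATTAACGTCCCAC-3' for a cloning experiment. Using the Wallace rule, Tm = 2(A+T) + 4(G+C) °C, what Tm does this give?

Base counts: T=3, A=4, G=2, C=6
AT pairs contribute 7, GC pairs contribute 8.
Tm = 4·8 + 2·7 = 32 + 14 = 46°C

46°C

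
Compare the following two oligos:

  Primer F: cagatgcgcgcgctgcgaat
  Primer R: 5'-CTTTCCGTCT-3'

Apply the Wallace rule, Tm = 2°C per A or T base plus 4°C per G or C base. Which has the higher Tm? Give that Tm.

Primer F: A+T=7, G+C=13 → Tm = 2(7)+4(13) = 66°C
Primer R: A+T=5, G+C=5 → Tm = 2(5)+4(5) = 30°C
66°C vs 30°C → primer F is higher.

Primer F, 66°C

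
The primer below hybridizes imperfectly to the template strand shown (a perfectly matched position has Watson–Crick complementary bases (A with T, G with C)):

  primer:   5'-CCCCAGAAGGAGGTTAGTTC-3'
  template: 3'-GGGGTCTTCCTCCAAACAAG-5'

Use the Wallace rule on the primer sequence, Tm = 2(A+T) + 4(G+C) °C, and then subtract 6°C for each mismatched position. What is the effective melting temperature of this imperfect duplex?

56°C

Primer base counts: A=5, T=4, G=6, C=5 → A+T=9, G+C=11
Perfect-match Tm = 2(9) + 4(11) = 18 + 44 = 62°C
Mismatches (positions where the bases are not complementary): 1 (at position 16)
Effective Tm = 62 − 1×6 = 62 − 6 = 56°C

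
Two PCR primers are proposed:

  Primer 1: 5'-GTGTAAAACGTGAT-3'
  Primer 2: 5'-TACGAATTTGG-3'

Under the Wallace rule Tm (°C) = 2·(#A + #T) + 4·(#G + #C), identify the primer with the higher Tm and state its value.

Primer 1, 38°C

Primer 1: A+T=9, G+C=5 → Tm = 2(9)+4(5) = 38°C
Primer 2: A+T=7, G+C=4 → Tm = 2(7)+4(4) = 30°C
38°C vs 30°C → primer 1 is higher.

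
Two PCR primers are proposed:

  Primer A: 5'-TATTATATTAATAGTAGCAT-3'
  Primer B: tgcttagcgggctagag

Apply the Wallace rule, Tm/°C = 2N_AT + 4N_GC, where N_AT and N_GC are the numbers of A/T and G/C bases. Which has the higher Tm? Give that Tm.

Primer B, 54°C

Primer A: A+T=17, G+C=3 → Tm = 2(17)+4(3) = 46°C
Primer B: A+T=7, G+C=10 → Tm = 2(7)+4(10) = 54°C
46°C vs 54°C → primer B is higher.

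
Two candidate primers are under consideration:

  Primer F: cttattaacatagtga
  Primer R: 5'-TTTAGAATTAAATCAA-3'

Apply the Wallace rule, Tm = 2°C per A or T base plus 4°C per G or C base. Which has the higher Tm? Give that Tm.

Primer F, 40°C

Primer F: A+T=12, G+C=4 → Tm = 2(12)+4(4) = 40°C
Primer R: A+T=14, G+C=2 → Tm = 2(14)+4(2) = 36°C
40°C vs 36°C → primer F is higher.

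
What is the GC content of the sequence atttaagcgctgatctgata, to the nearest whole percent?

Counting bases: C=3, G=4, T=7, A=6
G+C = 4 + 3 = 7 out of 20 bases
%GC = 7/20 × 100 = 35% ≈ 35%

35%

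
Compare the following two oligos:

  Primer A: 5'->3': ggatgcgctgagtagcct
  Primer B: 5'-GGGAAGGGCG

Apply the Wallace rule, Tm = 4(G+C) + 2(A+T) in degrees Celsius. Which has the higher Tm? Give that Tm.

Primer A: A+T=7, G+C=11 → Tm = 2(7)+4(11) = 58°C
Primer B: A+T=2, G+C=8 → Tm = 2(2)+4(8) = 36°C
58°C vs 36°C → primer A is higher.

Primer A, 58°C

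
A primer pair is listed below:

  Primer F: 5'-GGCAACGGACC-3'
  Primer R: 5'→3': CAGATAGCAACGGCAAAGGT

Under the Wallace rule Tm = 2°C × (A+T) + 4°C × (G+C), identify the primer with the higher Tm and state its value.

Primer F: A+T=3, G+C=8 → Tm = 2(3)+4(8) = 38°C
Primer R: A+T=10, G+C=10 → Tm = 2(10)+4(10) = 60°C
38°C vs 60°C → primer R is higher.

Primer R, 60°C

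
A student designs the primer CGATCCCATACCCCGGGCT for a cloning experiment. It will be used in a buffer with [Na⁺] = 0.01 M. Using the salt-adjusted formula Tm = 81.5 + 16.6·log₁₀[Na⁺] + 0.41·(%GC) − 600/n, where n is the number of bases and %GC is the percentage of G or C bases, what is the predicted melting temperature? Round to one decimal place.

Length n = 19. Scanning the sequence gives A=3, C=9, G=4, T=3.
G+C = 13, so %GC = 13/19 × 100 = 68.421%
Salt term: 16.6 × (-2) = -33.2
GC term: 0.41 × 68.421 = 28.053; length term: −600/19 = −31.579
Tm = 81.5 + (-33.2) + 28.053 − 31.579 = 44.774 → 44.8°C

44.8°C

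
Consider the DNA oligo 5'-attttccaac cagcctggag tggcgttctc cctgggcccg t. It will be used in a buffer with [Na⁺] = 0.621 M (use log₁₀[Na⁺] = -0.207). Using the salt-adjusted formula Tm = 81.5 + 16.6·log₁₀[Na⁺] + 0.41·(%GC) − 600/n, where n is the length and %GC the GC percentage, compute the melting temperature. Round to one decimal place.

88.4°C

Length n = 41. Counting bases: T=11, G=11, C=14, A=5
G+C = 25, so %GC = 25/41 × 100 = 60.976%
Salt term: 16.6 × (-0.207) = -3.436
GC term: 0.41 × 60.976 = 25; length term: −600/41 = −14.634
Tm = 81.5 + (-3.436) + 25 − 14.634 = 88.43 → 88.4°C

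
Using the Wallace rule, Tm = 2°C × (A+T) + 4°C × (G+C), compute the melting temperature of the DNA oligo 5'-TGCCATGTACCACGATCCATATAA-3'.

Counting bases: T=6, A=8, C=7, G=3
So N_AT = 14 and N_GC = 10.
Tm = 4·10 + 2·14 = 40 + 28 = 68°C

68°C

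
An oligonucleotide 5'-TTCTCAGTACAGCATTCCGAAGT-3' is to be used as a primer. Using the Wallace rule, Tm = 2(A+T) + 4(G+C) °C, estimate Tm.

Base counts: C=6, G=4, A=6, T=7
AT pairs contribute 13, GC pairs contribute 10.
Tm = 2(13) + 4(10) = 26 + 40 = 66°C

66°C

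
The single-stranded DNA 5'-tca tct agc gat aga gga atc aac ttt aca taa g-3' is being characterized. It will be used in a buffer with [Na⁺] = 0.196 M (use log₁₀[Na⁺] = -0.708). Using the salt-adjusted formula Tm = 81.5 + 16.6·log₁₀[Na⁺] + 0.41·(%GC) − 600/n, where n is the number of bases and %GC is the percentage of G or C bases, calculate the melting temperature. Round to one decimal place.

Length n = 34. T=9, C=6, G=6, A=13
G+C = 12, so %GC = 12/34 × 100 = 35.294%
Salt term: 16.6 × (-0.708) = -11.753
GC term: 0.41 × 35.294 = 14.471; length term: −600/34 = −17.647
Tm = 81.5 + (-11.753) + 14.471 − 17.647 = 66.571 → 66.6°C

66.6°C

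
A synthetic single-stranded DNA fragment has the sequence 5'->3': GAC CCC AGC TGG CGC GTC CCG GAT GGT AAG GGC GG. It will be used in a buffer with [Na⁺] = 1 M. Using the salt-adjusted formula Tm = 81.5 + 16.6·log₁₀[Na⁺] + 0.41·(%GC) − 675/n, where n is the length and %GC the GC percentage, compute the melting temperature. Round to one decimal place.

Length n = 35. Scanning the sequence gives A=5, G=15, C=11, T=4.
G+C = 26, so %GC = 26/35 × 100 = 74.286%
Salt term: 16.6 × (0) = 0
GC term: 0.41 × 74.286 = 30.457; length term: −675/35 = −19.286
Tm = 81.5 + (0) + 30.457 − 19.286 = 92.671 → 92.7°C

92.7°C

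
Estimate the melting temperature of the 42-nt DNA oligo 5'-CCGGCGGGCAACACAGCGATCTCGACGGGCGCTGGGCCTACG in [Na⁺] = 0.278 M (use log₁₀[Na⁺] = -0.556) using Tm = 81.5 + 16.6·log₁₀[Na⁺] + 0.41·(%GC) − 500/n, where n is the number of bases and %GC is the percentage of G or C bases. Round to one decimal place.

90.6°C

Length n = 42. T=4, G=16, A=7, C=15
G+C = 31, so %GC = 31/42 × 100 = 73.81%
Salt term: 16.6 × (-0.556) = -9.23
GC term: 0.41 × 73.81 = 30.262; length term: −500/42 = −11.905
Tm = 81.5 + (-9.23) + 30.262 − 11.905 = 90.627 → 90.6°C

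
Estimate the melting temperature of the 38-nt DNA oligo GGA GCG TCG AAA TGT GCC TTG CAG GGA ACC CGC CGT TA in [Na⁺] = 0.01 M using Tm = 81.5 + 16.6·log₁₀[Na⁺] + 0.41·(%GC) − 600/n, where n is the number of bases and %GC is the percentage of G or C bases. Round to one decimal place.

57.3°C

Length n = 38. Scanning the sequence gives T=7, C=10, G=13, A=8.
G+C = 23, so %GC = 23/38 × 100 = 60.526%
Salt term: 16.6 × (-2) = -33.2
GC term: 0.41 × 60.526 = 24.816; length term: −600/38 = −15.789
Tm = 81.5 + (-33.2) + 24.816 − 15.789 = 57.327 → 57.3°C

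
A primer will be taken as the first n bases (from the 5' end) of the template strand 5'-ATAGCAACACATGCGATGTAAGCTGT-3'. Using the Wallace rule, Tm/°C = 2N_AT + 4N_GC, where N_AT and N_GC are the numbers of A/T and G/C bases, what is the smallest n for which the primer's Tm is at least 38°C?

n = 14

First 13 bases: ATAGCAACACATG → Tm = 36°C (< 38°C)
First 14 bases: ATAGCAACACATGC → Tm = 40°C (≥ 38°C)
Since every base adds ≥2°C, Tm only increases with n, so the threshold is first crossed at n = 14.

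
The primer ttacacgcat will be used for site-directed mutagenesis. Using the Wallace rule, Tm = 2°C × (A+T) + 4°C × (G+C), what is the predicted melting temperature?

28°C

Scanning the sequence gives C=3, G=1, A=3, T=3.
A+T = 6, G+C = 4
Tm = 2×6 + 4×4 = 28°C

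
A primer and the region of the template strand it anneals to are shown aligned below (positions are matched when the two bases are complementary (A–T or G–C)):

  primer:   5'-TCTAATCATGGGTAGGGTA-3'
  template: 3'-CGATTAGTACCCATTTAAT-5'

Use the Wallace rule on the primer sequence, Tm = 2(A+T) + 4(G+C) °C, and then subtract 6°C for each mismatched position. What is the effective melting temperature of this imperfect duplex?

Primer base counts: A=5, T=6, G=6, C=2 → A+T=11, G+C=8
Perfect-match Tm = 2(11) + 4(8) = 22 + 32 = 54°C
Mismatches (positions where the bases are not complementary): 4 (at positions 1, 15, 16, 17)
Effective Tm = 54 − 4×6 = 54 − 24 = 30°C

30°C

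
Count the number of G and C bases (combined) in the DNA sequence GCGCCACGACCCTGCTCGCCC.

Scanning the sequence gives C=12, G=5, A=2, T=2.
G+C = 5 + 12 = 17

17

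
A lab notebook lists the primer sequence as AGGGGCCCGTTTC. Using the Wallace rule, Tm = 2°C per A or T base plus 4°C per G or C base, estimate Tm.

44°C

Counting bases: T=3, A=1, G=5, C=4
So N_AT = 4 and N_GC = 9.
Tm = 2(4) + 4(9) = 8 + 36 = 44°C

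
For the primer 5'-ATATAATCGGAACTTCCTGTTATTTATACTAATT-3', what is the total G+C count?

Counting bases: G=3, A=11, C=5, T=15
G+C = 3 + 5 = 8

8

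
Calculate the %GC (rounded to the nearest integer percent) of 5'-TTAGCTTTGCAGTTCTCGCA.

Scanning the sequence gives T=8, G=4, C=5, A=3.
G+C = 4 + 5 = 9 out of 20 bases
%GC = 9/20 × 100 = 45% ≈ 45%

45%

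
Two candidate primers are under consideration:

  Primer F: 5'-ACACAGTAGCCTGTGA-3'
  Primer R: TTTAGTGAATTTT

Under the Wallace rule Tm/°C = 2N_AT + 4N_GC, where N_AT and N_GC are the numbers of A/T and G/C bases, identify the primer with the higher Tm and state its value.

Primer F: A+T=8, G+C=8 → Tm = 2(8)+4(8) = 48°C
Primer R: A+T=11, G+C=2 → Tm = 2(11)+4(2) = 30°C
48°C vs 30°C → primer F is higher.

Primer F, 48°C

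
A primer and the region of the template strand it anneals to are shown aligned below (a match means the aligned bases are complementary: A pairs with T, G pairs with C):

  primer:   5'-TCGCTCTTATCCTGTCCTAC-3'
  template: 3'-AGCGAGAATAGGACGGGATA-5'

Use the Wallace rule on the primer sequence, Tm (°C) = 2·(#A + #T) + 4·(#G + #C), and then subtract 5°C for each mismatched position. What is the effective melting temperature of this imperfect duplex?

Primer base counts: A=2, T=8, G=2, C=8 → A+T=10, G+C=10
Perfect-match Tm = 2(10) + 4(10) = 20 + 40 = 60°C
Mismatches (positions where the bases are not complementary): 2 (at positions 15, 20)
Effective Tm = 60 − 2×5 = 60 − 10 = 50°C

50°C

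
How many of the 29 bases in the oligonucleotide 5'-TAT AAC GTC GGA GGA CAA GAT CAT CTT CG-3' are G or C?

13

C=6, A=9, T=7, G=7
Total G or C: 7 + 6 = 13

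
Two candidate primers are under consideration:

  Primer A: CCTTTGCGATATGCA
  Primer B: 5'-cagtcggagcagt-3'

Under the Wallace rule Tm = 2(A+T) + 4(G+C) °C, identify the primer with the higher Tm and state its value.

Primer A: A+T=8, G+C=7 → Tm = 2(8)+4(7) = 44°C
Primer B: A+T=5, G+C=8 → Tm = 2(5)+4(8) = 42°C
44°C vs 42°C → primer A is higher.

Primer A, 44°C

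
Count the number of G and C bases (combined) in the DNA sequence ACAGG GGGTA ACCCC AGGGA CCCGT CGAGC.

21

Scanning the sequence gives A=7, C=10, T=2, G=11.
G+C = 11 + 10 = 21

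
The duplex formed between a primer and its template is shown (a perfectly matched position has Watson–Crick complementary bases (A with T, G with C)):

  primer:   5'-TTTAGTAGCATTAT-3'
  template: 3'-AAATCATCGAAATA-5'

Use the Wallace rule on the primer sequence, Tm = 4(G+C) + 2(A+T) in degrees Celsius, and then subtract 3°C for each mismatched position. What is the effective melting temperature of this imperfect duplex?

31°C

Primer base counts: A=4, T=7, G=2, C=1 → A+T=11, G+C=3
Perfect-match Tm = 2(11) + 4(3) = 22 + 12 = 34°C
Mismatches (positions where the bases are not complementary): 1 (at position 10)
Effective Tm = 34 − 1×3 = 34 − 3 = 31°C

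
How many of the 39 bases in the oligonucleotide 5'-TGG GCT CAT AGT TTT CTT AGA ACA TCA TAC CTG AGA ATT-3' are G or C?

14

Scanning the sequence gives C=7, T=14, G=7, A=11.
G+C = 7 + 7 = 14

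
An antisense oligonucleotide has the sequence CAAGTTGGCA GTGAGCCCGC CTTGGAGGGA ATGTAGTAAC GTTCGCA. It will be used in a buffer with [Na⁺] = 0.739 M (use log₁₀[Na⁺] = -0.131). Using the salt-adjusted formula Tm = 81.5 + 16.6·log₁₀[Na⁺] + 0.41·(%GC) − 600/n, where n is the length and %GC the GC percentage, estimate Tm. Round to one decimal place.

Length n = 47. Counting bases: A=11, C=10, G=16, T=10
G+C = 26, so %GC = 26/47 × 100 = 55.319%
Salt term: 16.6 × (-0.131) = -2.175
GC term: 0.41 × 55.319 = 22.681; length term: −600/47 = −12.766
Tm = 81.5 + (-2.175) + 22.681 − 12.766 = 89.24 → 89.2°C

89.2°C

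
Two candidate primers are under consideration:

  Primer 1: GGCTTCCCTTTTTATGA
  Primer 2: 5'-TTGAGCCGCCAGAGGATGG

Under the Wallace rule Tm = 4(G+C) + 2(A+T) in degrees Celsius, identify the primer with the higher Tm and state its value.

Primer 1: A+T=10, G+C=7 → Tm = 2(10)+4(7) = 48°C
Primer 2: A+T=7, G+C=12 → Tm = 2(7)+4(12) = 62°C
48°C vs 62°C → primer 2 is higher.

Primer 2, 62°C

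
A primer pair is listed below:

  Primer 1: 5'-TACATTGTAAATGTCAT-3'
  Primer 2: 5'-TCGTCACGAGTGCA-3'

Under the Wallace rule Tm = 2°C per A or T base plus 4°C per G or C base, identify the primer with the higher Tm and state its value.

Primer 2, 44°C

Primer 1: A+T=13, G+C=4 → Tm = 2(13)+4(4) = 42°C
Primer 2: A+T=6, G+C=8 → Tm = 2(6)+4(8) = 44°C
42°C vs 44°C → primer 2 is higher.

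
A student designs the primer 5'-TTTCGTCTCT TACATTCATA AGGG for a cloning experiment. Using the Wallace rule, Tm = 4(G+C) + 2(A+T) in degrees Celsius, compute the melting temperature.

T=10, C=5, G=4, A=5
So N_AT = 15 and N_GC = 9.
Tm = 2×15 + 4×9 = 66°C

66°C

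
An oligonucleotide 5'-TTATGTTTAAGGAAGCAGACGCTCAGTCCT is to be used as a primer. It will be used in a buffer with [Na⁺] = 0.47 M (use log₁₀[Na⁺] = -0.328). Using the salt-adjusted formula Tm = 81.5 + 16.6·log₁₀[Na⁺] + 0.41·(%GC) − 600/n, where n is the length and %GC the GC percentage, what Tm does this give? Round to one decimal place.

73.8°C

Length n = 30. Counting bases: C=6, G=7, T=9, A=8
G+C = 13, so %GC = 13/30 × 100 = 43.333%
Salt term: 16.6 × (-0.328) = -5.445
GC term: 0.41 × 43.333 = 17.767; length term: −600/30 = −20
Tm = 81.5 + (-5.445) + 17.767 − 20 = 73.822 → 73.8°C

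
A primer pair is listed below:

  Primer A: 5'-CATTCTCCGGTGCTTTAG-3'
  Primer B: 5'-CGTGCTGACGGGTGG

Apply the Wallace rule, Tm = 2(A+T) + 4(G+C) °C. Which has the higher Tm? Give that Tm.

Primer A: A+T=9, G+C=9 → Tm = 2(9)+4(9) = 54°C
Primer B: A+T=4, G+C=11 → Tm = 2(4)+4(11) = 52°C
54°C vs 52°C → primer A is higher.

Primer A, 54°C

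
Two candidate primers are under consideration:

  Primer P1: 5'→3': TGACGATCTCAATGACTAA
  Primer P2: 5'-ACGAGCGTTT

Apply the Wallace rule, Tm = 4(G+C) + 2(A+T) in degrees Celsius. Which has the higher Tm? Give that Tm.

Primer P1: A+T=12, G+C=7 → Tm = 2(12)+4(7) = 52°C
Primer P2: A+T=5, G+C=5 → Tm = 2(5)+4(5) = 30°C
52°C vs 30°C → primer P1 is higher.

Primer P1, 52°C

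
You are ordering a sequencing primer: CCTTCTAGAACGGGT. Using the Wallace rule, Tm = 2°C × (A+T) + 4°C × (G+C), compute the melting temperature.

Base counts: G=4, C=4, T=4, A=3
So N_AT = 7 and N_GC = 8.
Tm = 2×7 + 4×8 = 46°C

46°C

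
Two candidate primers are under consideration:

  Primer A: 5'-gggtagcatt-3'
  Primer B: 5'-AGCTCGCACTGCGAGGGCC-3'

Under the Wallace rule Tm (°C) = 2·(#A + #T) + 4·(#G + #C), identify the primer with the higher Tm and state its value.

Primer A: A+T=5, G+C=5 → Tm = 2(5)+4(5) = 30°C
Primer B: A+T=5, G+C=14 → Tm = 2(5)+4(14) = 66°C
30°C vs 66°C → primer B is higher.

Primer B, 66°C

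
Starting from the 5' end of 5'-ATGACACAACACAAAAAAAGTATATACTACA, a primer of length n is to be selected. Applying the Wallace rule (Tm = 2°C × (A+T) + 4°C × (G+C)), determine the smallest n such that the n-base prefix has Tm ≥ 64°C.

First 25 bases: ATGACACAACACAAAAAAAGTATAT → Tm = 62°C (< 64°C)
First 26 bases: ATGACACAACACAAAAAAAGTATATA → Tm = 64°C (≥ 64°C)
Since every base adds ≥2°C, Tm only increases with n, so the threshold is first crossed at n = 26.

n = 26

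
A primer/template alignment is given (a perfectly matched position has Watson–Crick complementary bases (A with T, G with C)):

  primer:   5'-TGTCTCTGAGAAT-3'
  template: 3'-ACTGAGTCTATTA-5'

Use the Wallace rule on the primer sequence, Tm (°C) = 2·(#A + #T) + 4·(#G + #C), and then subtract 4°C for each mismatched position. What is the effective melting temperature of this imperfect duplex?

Primer base counts: A=3, T=5, G=3, C=2 → A+T=8, G+C=5
Perfect-match Tm = 2(8) + 4(5) = 16 + 20 = 36°C
Mismatches (positions where the bases are not complementary): 3 (at positions 3, 7, 10)
Effective Tm = 36 − 3×4 = 36 − 12 = 24°C

24°C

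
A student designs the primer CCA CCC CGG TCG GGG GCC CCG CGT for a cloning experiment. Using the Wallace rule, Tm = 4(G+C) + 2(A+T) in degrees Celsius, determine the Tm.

A=1, T=2, C=12, G=9
AT pairs contribute 3, GC pairs contribute 21.
Tm = 4·21 + 2·3 = 84 + 6 = 90°C

90°C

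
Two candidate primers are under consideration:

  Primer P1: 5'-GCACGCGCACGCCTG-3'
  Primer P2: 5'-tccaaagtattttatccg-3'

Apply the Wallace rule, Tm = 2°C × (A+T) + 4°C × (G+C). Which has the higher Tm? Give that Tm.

Primer P1: A+T=3, G+C=12 → Tm = 2(3)+4(12) = 54°C
Primer P2: A+T=12, G+C=6 → Tm = 2(12)+4(6) = 48°C
54°C vs 48°C → primer P1 is higher.

Primer P1, 54°C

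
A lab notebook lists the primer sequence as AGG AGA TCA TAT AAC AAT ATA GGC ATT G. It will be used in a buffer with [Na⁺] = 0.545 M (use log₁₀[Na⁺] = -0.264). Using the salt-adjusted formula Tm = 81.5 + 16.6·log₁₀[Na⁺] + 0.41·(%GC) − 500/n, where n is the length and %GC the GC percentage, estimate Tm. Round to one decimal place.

72.4°C

Length n = 28. Base counts: G=6, C=3, A=12, T=7
G+C = 9, so %GC = 9/28 × 100 = 32.143%
Salt term: 16.6 × (-0.264) = -4.382
GC term: 0.41 × 32.143 = 13.179; length term: −500/28 = −17.857
Tm = 81.5 + (-4.382) + 13.179 − 17.857 = 72.44 → 72.4°C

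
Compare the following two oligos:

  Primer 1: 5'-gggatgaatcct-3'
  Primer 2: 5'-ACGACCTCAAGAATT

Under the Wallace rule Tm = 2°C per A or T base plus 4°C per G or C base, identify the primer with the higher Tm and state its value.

Primer 1: A+T=6, G+C=6 → Tm = 2(6)+4(6) = 36°C
Primer 2: A+T=9, G+C=6 → Tm = 2(9)+4(6) = 42°C
36°C vs 42°C → primer 2 is higher.

Primer 2, 42°C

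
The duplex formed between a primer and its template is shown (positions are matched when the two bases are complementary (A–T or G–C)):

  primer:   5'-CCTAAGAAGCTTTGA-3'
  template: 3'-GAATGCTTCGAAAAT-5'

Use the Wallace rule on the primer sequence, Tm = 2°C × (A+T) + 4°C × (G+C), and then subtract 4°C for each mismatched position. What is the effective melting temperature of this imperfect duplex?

Primer base counts: A=5, T=4, G=3, C=3 → A+T=9, G+C=6
Perfect-match Tm = 2(9) + 4(6) = 18 + 24 = 42°C
Mismatches (positions where the bases are not complementary): 3 (at positions 2, 5, 14)
Effective Tm = 42 − 3×4 = 42 − 12 = 30°C

30°C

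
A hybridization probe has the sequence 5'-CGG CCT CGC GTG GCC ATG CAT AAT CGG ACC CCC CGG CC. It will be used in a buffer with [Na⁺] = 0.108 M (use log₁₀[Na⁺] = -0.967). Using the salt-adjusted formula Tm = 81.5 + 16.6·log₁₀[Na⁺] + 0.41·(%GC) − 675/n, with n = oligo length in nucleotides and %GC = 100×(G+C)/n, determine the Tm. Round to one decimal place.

Length n = 38. Scanning the sequence gives G=11, A=5, C=17, T=5.
G+C = 28, so %GC = 28/38 × 100 = 73.684%
Salt term: 16.6 × (-0.967) = -16.052
GC term: 0.41 × 73.684 = 30.21; length term: −675/38 = −17.763
Tm = 81.5 + (-16.052) + 30.21 − 17.763 = 77.895 → 77.9°C

77.9°C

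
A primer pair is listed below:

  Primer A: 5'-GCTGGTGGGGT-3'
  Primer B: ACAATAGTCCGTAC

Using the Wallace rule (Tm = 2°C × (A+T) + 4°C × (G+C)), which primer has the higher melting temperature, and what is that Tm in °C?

Primer B, 40°C

Primer A: A+T=3, G+C=8 → Tm = 2(3)+4(8) = 38°C
Primer B: A+T=8, G+C=6 → Tm = 2(8)+4(6) = 40°C
38°C vs 40°C → primer B is higher.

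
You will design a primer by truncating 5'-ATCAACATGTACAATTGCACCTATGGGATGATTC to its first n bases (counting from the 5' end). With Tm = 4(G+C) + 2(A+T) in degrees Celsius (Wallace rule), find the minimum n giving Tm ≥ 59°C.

First 21 bases: ATCAACATGTACAATTGCACC → Tm = 58°C (< 59°C)
First 22 bases: ATCAACATGTACAATTGCACCT → Tm = 60°C (≥ 59°C)
Since every base adds ≥2°C, Tm only increases with n, so the threshold is first crossed at n = 22.

n = 22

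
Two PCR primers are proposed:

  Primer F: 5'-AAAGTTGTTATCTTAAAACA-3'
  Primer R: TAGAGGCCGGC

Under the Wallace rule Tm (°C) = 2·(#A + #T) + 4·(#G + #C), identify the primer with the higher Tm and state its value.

Primer F, 48°C

Primer F: A+T=16, G+C=4 → Tm = 2(16)+4(4) = 48°C
Primer R: A+T=3, G+C=8 → Tm = 2(3)+4(8) = 38°C
48°C vs 38°C → primer F is higher.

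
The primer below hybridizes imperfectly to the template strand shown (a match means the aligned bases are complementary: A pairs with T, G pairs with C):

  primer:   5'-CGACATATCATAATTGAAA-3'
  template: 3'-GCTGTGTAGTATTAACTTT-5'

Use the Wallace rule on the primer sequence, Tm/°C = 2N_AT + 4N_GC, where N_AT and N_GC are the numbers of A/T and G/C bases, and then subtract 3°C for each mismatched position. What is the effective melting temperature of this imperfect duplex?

45°C

Primer base counts: A=9, T=5, G=2, C=3 → A+T=14, G+C=5
Perfect-match Tm = 2(14) + 4(5) = 28 + 20 = 48°C
Mismatches (positions where the bases are not complementary): 1 (at position 6)
Effective Tm = 48 − 1×3 = 48 − 3 = 45°C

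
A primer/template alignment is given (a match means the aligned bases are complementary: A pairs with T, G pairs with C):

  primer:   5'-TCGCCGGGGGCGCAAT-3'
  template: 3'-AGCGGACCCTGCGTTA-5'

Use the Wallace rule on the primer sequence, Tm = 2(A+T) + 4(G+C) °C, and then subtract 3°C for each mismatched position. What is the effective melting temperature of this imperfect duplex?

Primer base counts: A=2, T=2, G=7, C=5 → A+T=4, G+C=12
Perfect-match Tm = 2(4) + 4(12) = 8 + 48 = 56°C
Mismatches (positions where the bases are not complementary): 2 (at positions 6, 10)
Effective Tm = 56 − 2×3 = 56 − 6 = 50°C

50°C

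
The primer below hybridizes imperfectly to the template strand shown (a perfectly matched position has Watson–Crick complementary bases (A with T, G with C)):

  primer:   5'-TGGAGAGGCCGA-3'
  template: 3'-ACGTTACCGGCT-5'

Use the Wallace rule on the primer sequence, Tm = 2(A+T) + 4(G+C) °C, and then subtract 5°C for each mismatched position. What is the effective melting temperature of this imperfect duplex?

25°C

Primer base counts: A=3, T=1, G=6, C=2 → A+T=4, G+C=8
Perfect-match Tm = 2(4) + 4(8) = 8 + 32 = 40°C
Mismatches (positions where the bases are not complementary): 3 (at positions 3, 5, 6)
Effective Tm = 40 − 3×5 = 40 − 15 = 25°C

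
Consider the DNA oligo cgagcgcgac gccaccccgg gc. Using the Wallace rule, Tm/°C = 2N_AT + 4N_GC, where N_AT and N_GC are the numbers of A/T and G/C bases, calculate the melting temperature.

82°C

Scanning the sequence gives C=11, G=8, T=0, A=3.
A+T = 3, G+C = 19
Tm = 2×3 + 4×19 = 82°C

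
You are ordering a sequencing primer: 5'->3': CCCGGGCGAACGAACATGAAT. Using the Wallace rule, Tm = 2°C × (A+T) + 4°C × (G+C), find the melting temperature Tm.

66°C

Counting bases: A=7, G=6, T=2, C=6
So N_AT = 9 and N_GC = 12.
Tm = 4·12 + 2·9 = 48 + 18 = 66°C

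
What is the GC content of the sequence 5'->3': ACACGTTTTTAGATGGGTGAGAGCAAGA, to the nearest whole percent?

Counting bases: T=7, G=9, A=9, C=3
G+C = 9 + 3 = 12 out of 28 bases
%GC = 12/28 × 100 = 42.86% ≈ 43%

43%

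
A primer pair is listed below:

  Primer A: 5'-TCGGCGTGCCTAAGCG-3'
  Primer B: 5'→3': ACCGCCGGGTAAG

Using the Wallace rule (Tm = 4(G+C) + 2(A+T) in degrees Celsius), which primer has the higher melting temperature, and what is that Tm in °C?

Primer A, 54°C

Primer A: A+T=5, G+C=11 → Tm = 2(5)+4(11) = 54°C
Primer B: A+T=4, G+C=9 → Tm = 2(4)+4(9) = 44°C
54°C vs 44°C → primer A is higher.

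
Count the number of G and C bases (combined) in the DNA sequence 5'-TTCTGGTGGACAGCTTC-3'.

Scanning the sequence gives G=5, A=2, C=4, T=6.
G+C = 5 + 4 = 9

9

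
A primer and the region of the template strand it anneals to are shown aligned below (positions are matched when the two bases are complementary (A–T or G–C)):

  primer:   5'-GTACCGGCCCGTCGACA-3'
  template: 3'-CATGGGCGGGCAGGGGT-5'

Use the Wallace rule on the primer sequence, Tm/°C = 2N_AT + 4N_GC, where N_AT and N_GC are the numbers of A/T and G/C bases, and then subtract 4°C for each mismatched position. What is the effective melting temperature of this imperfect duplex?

46°C

Primer base counts: A=3, T=2, G=5, C=7 → A+T=5, G+C=12
Perfect-match Tm = 2(5) + 4(12) = 10 + 48 = 58°C
Mismatches (positions where the bases are not complementary): 3 (at positions 6, 14, 15)
Effective Tm = 58 − 3×4 = 58 − 12 = 46°C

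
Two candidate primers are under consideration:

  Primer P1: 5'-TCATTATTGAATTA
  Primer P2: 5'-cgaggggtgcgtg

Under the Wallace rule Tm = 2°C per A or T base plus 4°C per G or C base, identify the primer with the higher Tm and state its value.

Primer P1: A+T=12, G+C=2 → Tm = 2(12)+4(2) = 32°C
Primer P2: A+T=3, G+C=10 → Tm = 2(3)+4(10) = 46°C
32°C vs 46°C → primer P2 is higher.

Primer P2, 46°C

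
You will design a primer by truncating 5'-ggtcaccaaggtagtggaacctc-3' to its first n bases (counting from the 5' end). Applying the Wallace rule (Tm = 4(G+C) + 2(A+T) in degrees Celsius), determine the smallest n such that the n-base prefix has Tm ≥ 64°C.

First 20 bases: GGTCACCAAGGTAGTGGAAC → Tm = 62°C (< 64°C)
First 21 bases: GGTCACCAAGGTAGTGGAACC → Tm = 66°C (≥ 64°C)
Each additional base adds 2°C (A/T) or 4°C (G/C), so Tm is non-decreasing in n; n = 21 is the first length to reach 64°C.

n = 21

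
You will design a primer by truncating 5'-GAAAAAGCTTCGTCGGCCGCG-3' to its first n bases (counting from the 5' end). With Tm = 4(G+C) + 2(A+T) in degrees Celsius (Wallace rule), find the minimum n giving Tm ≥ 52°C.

n = 17

First 16 bases: GAAAAAGCTTCGTCGG → Tm = 48°C (< 52°C)
First 17 bases: GAAAAAGCTTCGTCGGC → Tm = 52°C (≥ 52°C)
Each additional base adds 2°C (A/T) or 4°C (G/C), so Tm is non-decreasing in n; n = 17 is the first length to reach 52°C.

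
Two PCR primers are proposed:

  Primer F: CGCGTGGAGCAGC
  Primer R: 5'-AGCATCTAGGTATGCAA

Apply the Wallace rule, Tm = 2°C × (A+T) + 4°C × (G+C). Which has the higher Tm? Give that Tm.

Primer R, 48°C

Primer F: A+T=3, G+C=10 → Tm = 2(3)+4(10) = 46°C
Primer R: A+T=10, G+C=7 → Tm = 2(10)+4(7) = 48°C
46°C vs 48°C → primer R is higher.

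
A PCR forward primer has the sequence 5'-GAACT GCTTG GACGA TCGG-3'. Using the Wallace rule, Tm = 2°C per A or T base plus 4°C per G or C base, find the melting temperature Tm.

60°C

Scanning the sequence gives A=4, T=4, C=4, G=7.
A+T = 8, G+C = 11
Tm = 4·11 + 2·8 = 44 + 16 = 60°C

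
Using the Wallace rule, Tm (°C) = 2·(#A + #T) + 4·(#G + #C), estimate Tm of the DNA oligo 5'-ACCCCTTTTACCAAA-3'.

42°C

Counting bases: C=6, T=4, A=5, G=0
So N_AT = 9 and N_GC = 6.
Tm = 2×9 + 4×6 = 42°C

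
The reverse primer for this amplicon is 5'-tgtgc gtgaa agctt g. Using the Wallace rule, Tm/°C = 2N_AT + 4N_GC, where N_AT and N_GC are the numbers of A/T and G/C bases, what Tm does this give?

48°C

Base counts: C=2, T=5, G=6, A=3
So N_AT = 8 and N_GC = 8.
Tm = 2(8) + 4(8) = 16 + 32 = 48°C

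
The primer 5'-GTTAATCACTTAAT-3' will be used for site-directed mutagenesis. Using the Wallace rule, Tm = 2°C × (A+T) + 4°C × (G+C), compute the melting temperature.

Counting bases: G=1, A=5, C=2, T=6
So N_AT = 11 and N_GC = 3.
Tm = 4·3 + 2·11 = 12 + 22 = 34°C

34°C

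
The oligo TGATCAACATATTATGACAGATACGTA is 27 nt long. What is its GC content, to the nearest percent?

30%

Counting bases: G=4, T=8, C=4, A=11
G+C = 4 + 4 = 8 out of 27 bases
%GC = 8/27 × 100 = 29.63% ≈ 30%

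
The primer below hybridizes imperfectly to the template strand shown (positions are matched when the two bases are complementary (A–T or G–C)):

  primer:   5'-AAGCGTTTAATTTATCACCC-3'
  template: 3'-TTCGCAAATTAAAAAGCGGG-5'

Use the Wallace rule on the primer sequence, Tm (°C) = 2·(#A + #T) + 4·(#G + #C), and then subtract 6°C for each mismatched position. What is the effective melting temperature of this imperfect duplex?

Primer base counts: A=6, T=7, G=2, C=5 → A+T=13, G+C=7
Perfect-match Tm = 2(13) + 4(7) = 26 + 28 = 54°C
Mismatches (positions where the bases are not complementary): 2 (at positions 14, 17)
Effective Tm = 54 − 2×6 = 54 − 12 = 42°C

42°C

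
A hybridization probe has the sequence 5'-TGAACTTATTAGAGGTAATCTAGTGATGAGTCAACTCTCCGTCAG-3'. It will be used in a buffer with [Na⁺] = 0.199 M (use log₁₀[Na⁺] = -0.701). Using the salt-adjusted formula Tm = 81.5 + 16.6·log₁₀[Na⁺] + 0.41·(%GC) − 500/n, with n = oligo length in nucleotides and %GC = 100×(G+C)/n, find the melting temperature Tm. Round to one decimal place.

Length n = 45. Counting bases: T=14, G=10, A=13, C=8
G+C = 18, so %GC = 18/45 × 100 = 40%
Salt term: 16.6 × (-0.701) = -11.637
GC term: 0.41 × 40 = 16.4; length term: −500/45 = −11.111
Tm = 81.5 + (-11.637) + 16.4 − 11.111 = 75.152 → 75.2°C

75.2°C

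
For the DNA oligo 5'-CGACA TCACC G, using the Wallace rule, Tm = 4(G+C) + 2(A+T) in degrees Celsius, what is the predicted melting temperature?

36°C

Base counts: G=2, C=5, T=1, A=3
AT pairs contribute 4, GC pairs contribute 7.
Tm = 4·7 + 2·4 = 28 + 8 = 36°C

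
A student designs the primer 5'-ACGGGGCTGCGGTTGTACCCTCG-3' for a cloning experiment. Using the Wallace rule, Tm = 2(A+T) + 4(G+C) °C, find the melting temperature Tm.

78°C

Base counts: G=9, C=7, T=5, A=2
A+T = 7, G+C = 16
Tm = 4·16 + 2·7 = 64 + 14 = 78°C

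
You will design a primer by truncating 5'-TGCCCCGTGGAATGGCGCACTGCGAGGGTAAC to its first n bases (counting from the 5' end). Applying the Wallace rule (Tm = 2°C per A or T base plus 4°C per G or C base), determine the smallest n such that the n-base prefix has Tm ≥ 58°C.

n = 17

First 16 bases: TGCCCCGTGGAATGGC → Tm = 54°C (< 58°C)
First 17 bases: TGCCCCGTGGAATGGCG → Tm = 58°C (≥ 58°C)
Each additional base adds 2°C (A/T) or 4°C (G/C), so Tm is non-decreasing in n; n = 17 is the first length to reach 58°C.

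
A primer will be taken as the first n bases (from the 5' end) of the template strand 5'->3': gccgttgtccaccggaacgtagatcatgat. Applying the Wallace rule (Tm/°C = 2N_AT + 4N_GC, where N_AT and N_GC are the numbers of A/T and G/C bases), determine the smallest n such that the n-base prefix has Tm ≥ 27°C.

First 8 bases: GCCGTTGT → Tm = 26°C (< 27°C)
First 9 bases: GCCGTTGTC → Tm = 30°C (≥ 27°C)
Each additional base adds 2°C (A/T) or 4°C (G/C), so Tm is non-decreasing in n; n = 9 is the first length to reach 27°C.

n = 9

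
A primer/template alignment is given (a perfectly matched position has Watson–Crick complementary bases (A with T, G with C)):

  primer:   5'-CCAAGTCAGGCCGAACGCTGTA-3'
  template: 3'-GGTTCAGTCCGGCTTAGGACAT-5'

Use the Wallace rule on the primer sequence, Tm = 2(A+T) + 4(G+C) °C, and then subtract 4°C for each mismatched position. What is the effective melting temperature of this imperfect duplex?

62°C

Primer base counts: A=6, T=3, G=6, C=7 → A+T=9, G+C=13
Perfect-match Tm = 2(9) + 4(13) = 18 + 52 = 70°C
Mismatches (positions where the bases are not complementary): 2 (at positions 16, 17)
Effective Tm = 70 − 2×4 = 70 − 8 = 62°C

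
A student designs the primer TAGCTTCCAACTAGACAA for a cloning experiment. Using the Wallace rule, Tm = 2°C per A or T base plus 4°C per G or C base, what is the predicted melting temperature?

Base counts: T=4, A=7, C=5, G=2
So N_AT = 11 and N_GC = 7.
Tm = 2×11 + 4×7 = 50°C

50°C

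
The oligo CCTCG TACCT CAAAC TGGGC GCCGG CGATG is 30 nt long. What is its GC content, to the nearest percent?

C=11, G=9, A=5, T=5
G+C = 9 + 11 = 20 out of 30 bases
%GC = 20/30 × 100 = 66.67% ≈ 67%

67%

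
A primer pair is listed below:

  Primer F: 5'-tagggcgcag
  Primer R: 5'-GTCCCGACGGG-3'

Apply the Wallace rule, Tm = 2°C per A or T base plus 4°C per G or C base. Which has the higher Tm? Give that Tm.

Primer F: A+T=3, G+C=7 → Tm = 2(3)+4(7) = 34°C
Primer R: A+T=2, G+C=9 → Tm = 2(2)+4(9) = 40°C
34°C vs 40°C → primer R is higher.

Primer R, 40°C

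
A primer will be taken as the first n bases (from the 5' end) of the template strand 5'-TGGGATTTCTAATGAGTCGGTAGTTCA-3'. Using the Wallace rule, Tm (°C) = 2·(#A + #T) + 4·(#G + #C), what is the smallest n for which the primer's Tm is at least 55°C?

n = 20

First 19 bases: TGGGATTTCTAATGAGTCG → Tm = 54°C (< 55°C)
First 20 bases: TGGGATTTCTAATGAGTCGG → Tm = 58°C (≥ 55°C)
Each additional base adds 2°C (A/T) or 4°C (G/C), so Tm is non-decreasing in n; n = 20 is the first length to reach 55°C.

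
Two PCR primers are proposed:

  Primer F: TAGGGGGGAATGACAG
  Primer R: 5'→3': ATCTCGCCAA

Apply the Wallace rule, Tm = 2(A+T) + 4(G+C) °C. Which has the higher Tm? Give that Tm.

Primer F, 50°C

Primer F: A+T=7, G+C=9 → Tm = 2(7)+4(9) = 50°C
Primer R: A+T=5, G+C=5 → Tm = 2(5)+4(5) = 30°C
50°C vs 30°C → primer F is higher.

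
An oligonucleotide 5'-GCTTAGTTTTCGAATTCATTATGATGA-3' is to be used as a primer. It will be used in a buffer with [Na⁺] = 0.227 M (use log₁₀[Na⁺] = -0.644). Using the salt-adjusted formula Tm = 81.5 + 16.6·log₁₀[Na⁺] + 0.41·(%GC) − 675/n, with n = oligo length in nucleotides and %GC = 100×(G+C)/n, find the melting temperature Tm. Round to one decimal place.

58.0°C

Length n = 27. Base counts: G=5, C=3, A=7, T=12
G+C = 8, so %GC = 8/27 × 100 = 29.63%
Salt term: 16.6 × (-0.644) = -10.69
GC term: 0.41 × 29.63 = 12.148; length term: −675/27 = −25
Tm = 81.5 + (-10.69) + 12.148 − 25 = 57.958 → 58.0°C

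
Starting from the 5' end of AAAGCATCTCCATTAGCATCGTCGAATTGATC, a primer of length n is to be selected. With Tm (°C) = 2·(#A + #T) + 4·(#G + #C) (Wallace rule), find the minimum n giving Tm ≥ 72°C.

n = 25

First 24 bases: AAAGCATCTCCATTAGCATCGTCG → Tm = 70°C (< 72°C)
First 25 bases: AAAGCATCTCCATTAGCATCGTCGA → Tm = 72°C (≥ 72°C)
Each additional base adds 2°C (A/T) or 4°C (G/C), so Tm is non-decreasing in n; n = 25 is the first length to reach 72°C.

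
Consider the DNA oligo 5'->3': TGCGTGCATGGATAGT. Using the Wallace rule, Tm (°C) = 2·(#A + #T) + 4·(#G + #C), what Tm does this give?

A=3, C=2, T=5, G=6
A+T = 8, G+C = 8
Tm = 2×8 + 4×8 = 48°C

48°C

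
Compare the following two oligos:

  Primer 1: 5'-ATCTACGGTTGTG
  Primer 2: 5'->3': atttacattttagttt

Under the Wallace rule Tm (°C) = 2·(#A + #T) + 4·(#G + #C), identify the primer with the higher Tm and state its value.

Primer 1: A+T=7, G+C=6 → Tm = 2(7)+4(6) = 38°C
Primer 2: A+T=14, G+C=2 → Tm = 2(14)+4(2) = 36°C
38°C vs 36°C → primer 1 is higher.

Primer 1, 38°C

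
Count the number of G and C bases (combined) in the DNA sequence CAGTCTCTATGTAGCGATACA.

9

Scanning the sequence gives T=6, C=5, A=6, G=4.
G+C = 4 + 5 = 9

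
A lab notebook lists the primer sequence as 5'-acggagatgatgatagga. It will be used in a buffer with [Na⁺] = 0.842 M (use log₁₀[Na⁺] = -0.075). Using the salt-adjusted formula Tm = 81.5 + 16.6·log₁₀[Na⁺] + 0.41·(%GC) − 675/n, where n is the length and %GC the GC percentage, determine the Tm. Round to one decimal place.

61.0°C

Length n = 18. Scanning the sequence gives G=7, A=7, T=3, C=1.
G+C = 8, so %GC = 8/18 × 100 = 44.444%
Salt term: 16.6 × (-0.075) = -1.245
GC term: 0.41 × 44.444 = 18.222; length term: −675/18 = −37.5
Tm = 81.5 + (-1.245) + 18.222 − 37.5 = 60.977 → 61.0°C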